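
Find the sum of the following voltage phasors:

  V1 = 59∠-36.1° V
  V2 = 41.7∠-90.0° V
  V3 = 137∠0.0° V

Step 1 — Convert each phasor to rectangular form:
  V1 = 59·(cos(-36.1°) + j·sin(-36.1°)) = 47.67 - j34.76 V
  V2 = 41.7·(cos(-90.0°) + j·sin(-90.0°)) = 0 - j41.7 V
  V3 = 137·(cos(0.0°) + j·sin(0.0°)) = 137 V
Step 2 — Sum components: V_total = 184.7 - j76.46 V.
Step 3 — Convert to polar: |V_total| = 199.9 V, ∠V_total = -22.5°.

V_total = 199.9∠-22.5° V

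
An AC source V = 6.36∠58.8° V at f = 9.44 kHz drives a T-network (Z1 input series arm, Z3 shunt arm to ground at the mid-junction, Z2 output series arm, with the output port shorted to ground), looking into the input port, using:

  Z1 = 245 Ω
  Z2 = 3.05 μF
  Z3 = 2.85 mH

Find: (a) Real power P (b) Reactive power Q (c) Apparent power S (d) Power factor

Step 1 — Angular frequency: ω = 2π·f = 2π·9440 = 5.931e+04 rad/s.
Step 2 — Component impedances:
  Z1: Z = R = 245 Ω
  Z2: Z = 1/(jωC) = -j/(ω·C) = 0 - j5.528 Ω
  Z3: Z = jωL = j·5.931e+04·0.00285 = 0 + j169 Ω
Step 3 — With the output port shorted to ground, the output series arm Z2 runs from the junction to ground; the shunt arm Z3 also runs from the junction to ground. They appear in parallel: Z3 || Z2 = 0 - j5.715 Ω.
Step 4 — Series with input arm Z1: Z_in = Z1 + (Z3 || Z2) = 245 - j5.715 Ω = 245.1∠-1.3° Ω.
Step 5 — Source phasor: V = 6.36∠58.8° V = 3.295 + j5.44 V.
Step 6 — Current: I = V / Z = 0.01292 + j0.02251 A = 0.02595∠60.1° A.
Step 7 — Complex power: S = V·I* = 0.165 - j0.003849 VA.
Step 8 — Real power: P = Re(S) = 0.165 W.
Step 9 — Reactive power: Q = Im(S) = -0.003849 VAR.
Step 10 — Apparent power: |S| = 0.1651 VA.
Step 11 — Power factor: PF = P/|S| = 0.9997 (leading).

(a) P = 0.165 W  (b) Q = -0.003849 VAR  (c) S = 0.1651 VA  (d) PF = 0.9997 (leading)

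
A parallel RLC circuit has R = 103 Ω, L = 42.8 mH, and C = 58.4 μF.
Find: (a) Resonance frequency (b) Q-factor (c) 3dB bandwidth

Step 1 — Resonance: ω₀ = 1/√(LC) = 1/√(0.0428·5.84e-05) = 632.5 rad/s.
Step 2 — f₀ = ω₀/(2π) = 100.7 Hz.
Step 3 — Parallel Q: Q = R/(ω₀L) = 103/(632.5·0.0428) = 3.805.
Step 4 — Bandwidth: Δω = ω₀/Q = 166.2 rad/s; BW = Δω/(2π) = 26.46 Hz.

(a) f₀ = 100.7 Hz  (b) Q = 3.805  (c) BW = 26.46 Hz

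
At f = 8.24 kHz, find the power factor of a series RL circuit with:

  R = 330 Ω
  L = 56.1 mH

Step 1 — Angular frequency: ω = 2π·f = 2π·8240 = 5.177e+04 rad/s.
Step 2 — Component impedances:
  R: Z = R = 330 Ω
  L: Z = jωL = j·5.177e+04·0.0561 = 0 + j2904 Ω
Step 3 — Series combination: Z_total = R + L = 330 + j2904 Ω = 2923∠83.5° Ω.
Step 4 — Power factor: PF = cos(φ) = Re(Z)/|Z| = 330/2923 = 0.1129.
Step 5 — Type: Im(Z) = 2904 ⇒ lagging (phase φ = 83.5°).

PF = 0.1129 (lagging, φ = 83.5°)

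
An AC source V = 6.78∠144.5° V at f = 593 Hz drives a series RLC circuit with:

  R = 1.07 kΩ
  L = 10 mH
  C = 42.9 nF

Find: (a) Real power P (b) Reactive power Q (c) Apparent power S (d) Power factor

Step 1 — Angular frequency: ω = 2π·f = 2π·593 = 3726 rad/s.
Step 2 — Component impedances:
  R: Z = R = 1070 Ω
  L: Z = jωL = j·3726·0.01 = 0 + j37.26 Ω
  C: Z = 1/(jωC) = -j/(ω·C) = 0 - j6256 Ω
Step 3 — Series combination: Z_total = R + L + C = 1070 - j6219 Ω = 6310∠-80.2° Ω.
Step 4 — Source phasor: V = 6.78∠144.5° V = -5.52 + j3.937 V.
Step 5 — Current: I = V / Z = -0.0007632 - j0.0007563 A = 0.001074∠-135.3° A.
Step 6 — Complex power: S = V·I* = 0.001235 - j0.007179 VA.
Step 7 — Real power: P = Re(S) = 0.001235 W.
Step 8 — Reactive power: Q = Im(S) = -0.007179 VAR.
Step 9 — Apparent power: |S| = 0.007285 VA.
Step 10 — Power factor: PF = P/|S| = 0.1696 (leading).

(a) P = 0.001235 W  (b) Q = -0.007179 VAR  (c) S = 0.007285 VA  (d) PF = 0.1696 (leading)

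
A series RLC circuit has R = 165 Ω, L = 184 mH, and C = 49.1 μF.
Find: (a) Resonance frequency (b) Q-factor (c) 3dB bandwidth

Step 1 — Resonance: ω₀ = 1/√(LC) = 1/√(0.184·4.91e-05) = 332.7 rad/s.
Step 2 — f₀ = ω₀/(2π) = 52.95 Hz.
Step 3 — Series Q: Q = ω₀L/R = 332.7·0.184/165 = 0.371.
Step 4 — Bandwidth: Δω = ω₀/Q = 896.7 rad/s; BW = Δω/(2π) = 142.7 Hz.

(a) f₀ = 52.95 Hz  (b) Q = 0.371  (c) BW = 142.7 Hz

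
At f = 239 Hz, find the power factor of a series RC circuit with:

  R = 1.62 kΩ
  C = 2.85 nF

Step 1 — Angular frequency: ω = 2π·f = 2π·239 = 1502 rad/s.
Step 2 — Component impedances:
  R: Z = R = 1620 Ω
  C: Z = 1/(jωC) = -j/(ω·C) = 0 - j2.337e+05 Ω
Step 3 — Series combination: Z_total = R + C = 1620 - j2.337e+05 Ω = 2.337e+05∠-89.6° Ω.
Step 4 — Power factor: PF = cos(φ) = Re(Z)/|Z| = 1620/2.3366e+05 = 0.006933.
Step 5 — Type: Im(Z) = -2.337e+05 ⇒ leading (phase φ = -89.6°).

PF = 0.006933 (leading, φ = -89.6°)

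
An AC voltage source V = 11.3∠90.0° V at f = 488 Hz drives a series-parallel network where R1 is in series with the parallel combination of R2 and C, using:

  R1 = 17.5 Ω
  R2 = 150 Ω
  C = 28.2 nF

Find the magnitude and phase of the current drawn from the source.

Step 1 — Angular frequency: ω = 2π·f = 2π·488 = 3066 rad/s.
Step 2 — Component impedances:
  R1: Z = R = 17.5 Ω
  R2: Z = R = 150 Ω
  C: Z = 1/(jωC) = -j/(ω·C) = 0 - j1.157e+04 Ω
Step 3 — Parallel branch: R2 || C = 1/(1/R2 + 1/C) = 150 - j1.945 Ω.
Step 4 — Series with R1: Z_total = R1 + (R2 || C) = 167.5 - j1.945 Ω = 167.5∠-0.7° Ω.
Step 5 — Source phasor: V = 11.3∠90.0° V = 0 + j11.3 V.
Step 6 — Ohm's law: I = V / Z_total = (0 + j11.3) / (167.5 - j1.945) = -0.0007836 + j0.06746 A.
Step 7 — Convert to polar: |I| = 0.06747 A, ∠I = 90.7°.

I = 0.06747∠90.7° A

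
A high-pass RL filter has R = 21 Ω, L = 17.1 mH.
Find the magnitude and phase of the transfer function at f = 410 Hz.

Step 1 — Angular frequency: ω = 2π·410 = 2576 rad/s.
Step 2 — Transfer function: H(jω) = jωL/(R + jωL).
Step 3 — Numerator jωL = j·44.05; denominator R + jωL = 21 + j44.05.
Step 4 — H = 0.8148 + j0.3884.
Step 5 — Magnitude: |H| = 0.9027 (-0.9 dB); phase: φ = 25.5°.

|H| = 0.9027 (-0.9 dB), φ = 25.5°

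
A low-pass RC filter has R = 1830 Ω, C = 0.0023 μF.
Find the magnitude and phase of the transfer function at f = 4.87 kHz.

Step 1 — Angular frequency: ω = 2π·4870 = 3.06e+04 rad/s.
Step 2 — Transfer function: H(jω) = 1/(1 + jωRC).
Step 3 — Denominator: 1 + jωRC = 1 + j·3.06e+04·1830·2.3e-09 = 1 + j0.1288.
Step 4 — H = 0.9837 - j0.1267.
Step 5 — Magnitude: |H| = 0.9918 (-0.1 dB); phase: φ = -7.3°.

|H| = 0.9918 (-0.1 dB), φ = -7.3°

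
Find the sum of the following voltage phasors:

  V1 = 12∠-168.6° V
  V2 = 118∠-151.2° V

Step 1 — Convert each phasor to rectangular form:
  V1 = 12·(cos(-168.6°) + j·sin(-168.6°)) = -11.76 - j2.372 V
  V2 = 118·(cos(-151.2°) + j·sin(-151.2°)) = -103.4 - j56.85 V
Step 2 — Sum components: V_total = -115.2 - j59.22 V.
Step 3 — Convert to polar: |V_total| = 129.5 V, ∠V_total = -152.8°.

V_total = 129.5∠-152.8° V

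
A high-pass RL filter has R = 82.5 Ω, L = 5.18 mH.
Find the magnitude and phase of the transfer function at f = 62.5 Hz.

Step 1 — Angular frequency: ω = 2π·62.5 = 392.7 rad/s.
Step 2 — Transfer function: H(jω) = jωL/(R + jωL).
Step 3 — Numerator jωL = j·2.034; denominator R + jωL = 82.5 + j2.034.
Step 4 — H = 0.0006076 + j0.02464.
Step 5 — Magnitude: |H| = 0.02465 (-32.2 dB); phase: φ = 88.6°.

|H| = 0.02465 (-32.2 dB), φ = 88.6°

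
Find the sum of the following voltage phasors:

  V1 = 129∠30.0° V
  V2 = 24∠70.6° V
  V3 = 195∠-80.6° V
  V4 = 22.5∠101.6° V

Step 1 — Convert each phasor to rectangular form:
  V1 = 129·(cos(30.0°) + j·sin(30.0°)) = 111.7 + j64.5 V
  V2 = 24·(cos(70.6°) + j·sin(70.6°)) = 7.972 + j22.64 V
  V3 = 195·(cos(-80.6°) + j·sin(-80.6°)) = 31.85 - j192.4 V
  V4 = 22.5·(cos(101.6°) + j·sin(101.6°)) = -4.524 + j22.04 V
Step 2 — Sum components: V_total = 147 - j83.2 V.
Step 3 — Convert to polar: |V_total| = 168.9 V, ∠V_total = -29.5°.

V_total = 168.9∠-29.5° V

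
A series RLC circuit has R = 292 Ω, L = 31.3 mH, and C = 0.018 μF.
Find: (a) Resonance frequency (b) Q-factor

Step 1 — Resonance condition Im(Z)=0 gives ω₀ = 1/√(LC).
Step 2 — ω₀ = 1/√(0.0313·1.8e-08) = 4.213e+04 rad/s.
Step 3 — f₀ = ω₀/(2π) = 6705 Hz.
Step 4 — Series Q: Q = ω₀L/R = 4.213e+04·0.0313/292 = 4.516.

(a) f₀ = 6705 Hz  (b) Q = 4.516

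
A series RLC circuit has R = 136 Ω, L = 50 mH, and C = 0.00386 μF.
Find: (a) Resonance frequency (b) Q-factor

Step 1 — Resonance condition Im(Z)=0 gives ω₀ = 1/√(LC).
Step 2 — ω₀ = 1/√(0.05·3.86e-09) = 7.198e+04 rad/s.
Step 3 — f₀ = ω₀/(2π) = 1.146e+04 Hz.
Step 4 — Series Q: Q = ω₀L/R = 7.198e+04·0.05/136 = 26.46.

(a) f₀ = 1.146e+04 Hz  (b) Q = 26.46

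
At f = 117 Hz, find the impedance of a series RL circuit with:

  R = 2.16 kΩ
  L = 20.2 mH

Step 1 — Angular frequency: ω = 2π·f = 2π·117 = 735.1 rad/s.
Step 2 — Component impedances:
  R: Z = R = 2160 Ω
  L: Z = jωL = j·735.1·0.0202 = 0 + j14.85 Ω
Step 3 — Series combination: Z_total = R + L = 2160 + j14.85 Ω = 2160∠0.4° Ω.

Z = 2160 + j14.85 Ω = 2160∠0.4° Ω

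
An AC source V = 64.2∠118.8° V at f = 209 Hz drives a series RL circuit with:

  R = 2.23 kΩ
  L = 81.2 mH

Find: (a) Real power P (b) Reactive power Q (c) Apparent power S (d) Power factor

Step 1 — Angular frequency: ω = 2π·f = 2π·209 = 1313 rad/s.
Step 2 — Component impedances:
  R: Z = R = 2230 Ω
  L: Z = jωL = j·1313·0.0812 = 0 + j106.6 Ω
Step 3 — Series combination: Z_total = R + L = 2230 + j106.6 Ω = 2233∠2.7° Ω.
Step 4 — Source phasor: V = 64.2∠118.8° V = -30.93 + j56.26 V.
Step 5 — Current: I = V / Z = -0.01263 + j0.02583 A = 0.02876∠116.1° A.
Step 6 — Complex power: S = V·I* = 1.844 + j0.08818 VA.
Step 7 — Real power: P = Re(S) = 1.844 W.
Step 8 — Reactive power: Q = Im(S) = 0.08818 VAR.
Step 9 — Apparent power: |S| = 1.846 VA.
Step 10 — Power factor: PF = P/|S| = 0.9989 (lagging).

(a) P = 1.844 W  (b) Q = 0.08818 VAR  (c) S = 1.846 VA  (d) PF = 0.9989 (lagging)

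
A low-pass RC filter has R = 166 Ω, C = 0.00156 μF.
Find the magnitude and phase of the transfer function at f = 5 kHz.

Step 1 — Angular frequency: ω = 2π·5000 = 3.142e+04 rad/s.
Step 2 — Transfer function: H(jω) = 1/(1 + jωRC).
Step 3 — Denominator: 1 + jωRC = 1 + j·3.142e+04·166·1.56e-09 = 1 + j0.008135.
Step 4 — H = 0.9999 - j0.008135.
Step 5 — Magnitude: |H| = 1 (-0.0 dB); phase: φ = -0.5°.

|H| = 1 (-0.0 dB), φ = -0.5°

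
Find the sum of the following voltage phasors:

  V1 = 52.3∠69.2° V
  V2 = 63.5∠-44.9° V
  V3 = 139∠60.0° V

Step 1 — Convert each phasor to rectangular form:
  V1 = 52.3·(cos(69.2°) + j·sin(69.2°)) = 18.57 + j48.89 V
  V2 = 63.5·(cos(-44.9°) + j·sin(-44.9°)) = 44.98 - j44.82 V
  V3 = 139·(cos(60.0°) + j·sin(60.0°)) = 69.5 + j120.4 V
Step 2 — Sum components: V_total = 133.1 + j124.4 V.
Step 3 — Convert to polar: |V_total| = 182.2 V, ∠V_total = 43.1°.

V_total = 182.2∠43.1° V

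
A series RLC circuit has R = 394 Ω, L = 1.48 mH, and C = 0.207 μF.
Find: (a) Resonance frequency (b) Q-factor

Step 1 — Resonance condition Im(Z)=0 gives ω₀ = 1/√(LC).
Step 2 — ω₀ = 1/√(0.00148·2.07e-07) = 5.713e+04 rad/s.
Step 3 — f₀ = ω₀/(2π) = 9093 Hz.
Step 4 — Series Q: Q = ω₀L/R = 5.713e+04·0.00148/394 = 0.2146.

(a) f₀ = 9093 Hz  (b) Q = 0.2146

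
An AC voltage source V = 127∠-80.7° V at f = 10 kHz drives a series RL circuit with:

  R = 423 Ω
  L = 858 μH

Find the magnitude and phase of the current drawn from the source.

Step 1 — Angular frequency: ω = 2π·f = 2π·1e+04 = 6.283e+04 rad/s.
Step 2 — Component impedances:
  R: Z = R = 423 Ω
  L: Z = jωL = j·6.283e+04·0.000858 = 0 + j53.91 Ω
Step 3 — Series combination: Z_total = R + L = 423 + j53.91 Ω = 426.4∠7.3° Ω.
Step 4 — Source phasor: V = 127∠-80.7° V = 20.52 - j125.3 V.
Step 5 — Ohm's law: I = V / Z_total = (20.52 - j125.3) / (423 + j53.91) = 0.01059 - j0.2976 A.
Step 6 — Convert to polar: |I| = 0.2978 A, ∠I = -88.0°.

I = 0.2978∠-88.0° A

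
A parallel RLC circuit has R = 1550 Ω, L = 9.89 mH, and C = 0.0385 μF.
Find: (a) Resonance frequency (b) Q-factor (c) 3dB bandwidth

Step 1 — Resonance: ω₀ = 1/√(LC) = 1/√(0.00989·3.85e-08) = 5.125e+04 rad/s.
Step 2 — f₀ = ω₀/(2π) = 8156 Hz.
Step 3 — Parallel Q: Q = R/(ω₀L) = 1550/(5.125e+04·0.00989) = 3.058.
Step 4 — Bandwidth: Δω = ω₀/Q = 1.676e+04 rad/s; BW = Δω/(2π) = 2667 Hz.

(a) f₀ = 8156 Hz  (b) Q = 3.058  (c) BW = 2667 Hz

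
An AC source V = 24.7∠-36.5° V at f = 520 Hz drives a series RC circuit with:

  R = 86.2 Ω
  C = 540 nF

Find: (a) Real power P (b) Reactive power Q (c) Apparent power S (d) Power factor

Step 1 — Angular frequency: ω = 2π·f = 2π·520 = 3267 rad/s.
Step 2 — Component impedances:
  R: Z = R = 86.2 Ω
  C: Z = 1/(jωC) = -j/(ω·C) = 0 - j566.8 Ω
Step 3 — Series combination: Z_total = R + C = 86.2 - j566.8 Ω = 573.3∠-81.4° Ω.
Step 4 — Source phasor: V = 24.7∠-36.5° V = 19.86 - j14.69 V.
Step 5 — Current: I = V / Z = 0.03054 + j0.03039 A = 0.04308∠44.9° A.
Step 6 — Complex power: S = V·I* = 0.16 - j1.052 VA.
Step 7 — Real power: P = Re(S) = 0.16 W.
Step 8 — Reactive power: Q = Im(S) = -1.052 VAR.
Step 9 — Apparent power: |S| = 1.064 VA.
Step 10 — Power factor: PF = P/|S| = 0.1504 (leading).

(a) P = 0.16 W  (b) Q = -1.052 VAR  (c) S = 1.064 VA  (d) PF = 0.1504 (leading)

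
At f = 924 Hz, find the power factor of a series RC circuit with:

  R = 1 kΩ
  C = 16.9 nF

Step 1 — Angular frequency: ω = 2π·f = 2π·924 = 5806 rad/s.
Step 2 — Component impedances:
  R: Z = R = 1000 Ω
  C: Z = 1/(jωC) = -j/(ω·C) = 0 - j1.019e+04 Ω
Step 3 — Series combination: Z_total = R + C = 1000 - j1.019e+04 Ω = 1.024e+04∠-84.4° Ω.
Step 4 — Power factor: PF = cos(φ) = Re(Z)/|Z| = 1000/10241 = 0.09765.
Step 5 — Type: Im(Z) = -1.019e+04 ⇒ leading (phase φ = -84.4°).

PF = 0.09765 (leading, φ = -84.4°)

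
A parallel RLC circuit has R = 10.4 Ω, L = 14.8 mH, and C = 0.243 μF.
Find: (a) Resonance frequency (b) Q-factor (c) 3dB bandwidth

Step 1 — Resonance: ω₀ = 1/√(LC) = 1/√(0.0148·2.43e-07) = 1.668e+04 rad/s.
Step 2 — f₀ = ω₀/(2π) = 2654 Hz.
Step 3 — Parallel Q: Q = R/(ω₀L) = 10.4/(1.668e+04·0.0148) = 0.04214.
Step 4 — Bandwidth: Δω = ω₀/Q = 3.957e+05 rad/s; BW = Δω/(2π) = 6.298e+04 Hz.

(a) f₀ = 2654 Hz  (b) Q = 0.04214  (c) BW = 6.298e+04 Hz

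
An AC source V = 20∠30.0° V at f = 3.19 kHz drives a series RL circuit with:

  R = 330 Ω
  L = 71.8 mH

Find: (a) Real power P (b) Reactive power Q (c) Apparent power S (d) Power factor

Step 1 — Angular frequency: ω = 2π·f = 2π·3190 = 2.004e+04 rad/s.
Step 2 — Component impedances:
  R: Z = R = 330 Ω
  L: Z = jωL = j·2.004e+04·0.0718 = 0 + j1439 Ω
Step 3 — Series combination: Z_total = R + L = 330 + j1439 Ω = 1476∠77.1° Ω.
Step 4 — Source phasor: V = 20∠30.0° V = 17.32 + j10 V.
Step 5 — Current: I = V / Z = 0.009224 - j0.009921 A = 0.01355∠-47.1° A.
Step 6 — Complex power: S = V·I* = 0.06055 + j0.2641 VA.
Step 7 — Real power: P = Re(S) = 0.06055 W.
Step 8 — Reactive power: Q = Im(S) = 0.2641 VAR.
Step 9 — Apparent power: |S| = 0.2709 VA.
Step 10 — Power factor: PF = P/|S| = 0.2235 (lagging).

(a) P = 0.06055 W  (b) Q = 0.2641 VAR  (c) S = 0.2709 VA  (d) PF = 0.2235 (lagging)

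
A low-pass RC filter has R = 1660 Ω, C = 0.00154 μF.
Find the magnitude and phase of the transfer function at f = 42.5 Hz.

Step 1 — Angular frequency: ω = 2π·42.5 = 267 rad/s.
Step 2 — Transfer function: H(jω) = 1/(1 + jωRC).
Step 3 — Denominator: 1 + jωRC = 1 + j·267·1660·1.54e-09 = 1 + j0.0006826.
Step 4 — H = 1 - j0.0006826.
Step 5 — Magnitude: |H| = 1 (-0.0 dB); phase: φ = -0.0°.

|H| = 1 (-0.0 dB), φ = -0.0°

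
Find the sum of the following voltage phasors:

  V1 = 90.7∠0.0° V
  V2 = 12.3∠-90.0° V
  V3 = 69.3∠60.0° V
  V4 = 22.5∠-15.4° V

Step 1 — Convert each phasor to rectangular form:
  V1 = 90.7·(cos(0.0°) + j·sin(0.0°)) = 90.7 V
  V2 = 12.3·(cos(-90.0°) + j·sin(-90.0°)) = 0 - j12.3 V
  V3 = 69.3·(cos(60.0°) + j·sin(60.0°)) = 34.65 + j60.02 V
  V4 = 22.5·(cos(-15.4°) + j·sin(-15.4°)) = 21.69 - j5.975 V
Step 2 — Sum components: V_total = 147 + j41.74 V.
Step 3 — Convert to polar: |V_total| = 152.9 V, ∠V_total = 15.8°.

V_total = 152.9∠15.8° V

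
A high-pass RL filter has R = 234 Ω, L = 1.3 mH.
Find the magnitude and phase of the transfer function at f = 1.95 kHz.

Step 1 — Angular frequency: ω = 2π·1950 = 1.225e+04 rad/s.
Step 2 — Transfer function: H(jω) = jωL/(R + jωL).
Step 3 — Numerator jωL = j·15.93; denominator R + jωL = 234 + j15.93.
Step 4 — H = 0.004612 + j0.06775.
Step 5 — Magnitude: |H| = 0.06791 (-23.4 dB); phase: φ = 86.1°.

|H| = 0.06791 (-23.4 dB), φ = 86.1°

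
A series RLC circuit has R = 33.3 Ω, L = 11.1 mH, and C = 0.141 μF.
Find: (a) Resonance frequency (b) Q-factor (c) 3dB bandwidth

Step 1 — Resonance condition Im(Z)=0 gives ω₀ = 1/√(LC).
Step 2 — ω₀ = 1/√(0.0111·1.41e-07) = 2.528e+04 rad/s.
Step 3 — f₀ = ω₀/(2π) = 4023 Hz.
Step 4 — Series Q: Q = ω₀L/R = 2.528e+04·0.0111/33.3 = 8.426.
Step 5 — 3dB bandwidth: Δω = ω₀/Q = 3000 rad/s; BW = Δω/(2π) = 477.5 Hz.

(a) f₀ = 4023 Hz  (b) Q = 8.426  (c) BW = 477.5 Hz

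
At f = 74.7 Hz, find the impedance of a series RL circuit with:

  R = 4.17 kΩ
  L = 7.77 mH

Step 1 — Angular frequency: ω = 2π·f = 2π·74.7 = 469.4 rad/s.
Step 2 — Component impedances:
  R: Z = R = 4170 Ω
  L: Z = jωL = j·469.4·0.00777 = 0 + j3.647 Ω
Step 3 — Series combination: Z_total = R + L = 4170 + j3.647 Ω = 4170∠0.1° Ω.

Z = 4170 + j3.647 Ω = 4170∠0.1° Ω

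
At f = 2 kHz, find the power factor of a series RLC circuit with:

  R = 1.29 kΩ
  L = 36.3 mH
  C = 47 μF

Step 1 — Angular frequency: ω = 2π·f = 2π·2000 = 1.257e+04 rad/s.
Step 2 — Component impedances:
  R: Z = R = 1290 Ω
  L: Z = jωL = j·1.257e+04·0.0363 = 0 + j456.2 Ω
  C: Z = 1/(jωC) = -j/(ω·C) = 0 - j1.693 Ω
Step 3 — Series combination: Z_total = R + L + C = 1290 + j454.5 Ω = 1368∠19.4° Ω.
Step 4 — Power factor: PF = cos(φ) = Re(Z)/|Z| = 1290/1367.7 = 0.9432.
Step 5 — Type: Im(Z) = 454.5 ⇒ lagging (phase φ = 19.4°).

PF = 0.9432 (lagging, φ = 19.4°)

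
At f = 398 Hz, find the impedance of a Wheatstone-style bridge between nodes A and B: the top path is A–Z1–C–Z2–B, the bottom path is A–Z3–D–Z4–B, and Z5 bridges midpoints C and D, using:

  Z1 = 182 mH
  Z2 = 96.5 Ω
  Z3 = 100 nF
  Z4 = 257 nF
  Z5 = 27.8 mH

Step 1 — Angular frequency: ω = 2π·f = 2π·398 = 2501 rad/s.
Step 2 — Component impedances:
  Z1: Z = jωL = j·2501·0.182 = 0 + j455.1 Ω
  Z2: Z = R = 96.5 Ω
  Z3: Z = 1/(jωC) = -j/(ω·C) = 0 - j3999 Ω
  Z4: Z = 1/(jωC) = -j/(ω·C) = 0 - j1556 Ω
  Z5: Z = jωL = j·2501·0.0278 = 0 + j69.52 Ω
Step 3 — Bridge requires nodal analysis (the Z5 bridge couples midpoints C and D, so the two paths cannot be reduced to a simple series/parallel combination). Setting node B to ground and injecting 1 A at node A, the 3-node admittance system at A, C, D solves to V_A = Z_AB = 94.92 + j508.6 Ω = 517.4∠79.4° Ω.

Z = 94.92 + j508.6 Ω = 517.4∠79.4° Ω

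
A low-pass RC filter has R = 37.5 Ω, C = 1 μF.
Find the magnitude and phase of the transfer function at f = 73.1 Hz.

Step 1 — Angular frequency: ω = 2π·73.1 = 459.3 rad/s.
Step 2 — Transfer function: H(jω) = 1/(1 + jωRC).
Step 3 — Denominator: 1 + jωRC = 1 + j·459.3·37.5·1e-06 = 1 + j0.01722.
Step 4 — H = 0.9997 - j0.01722.
Step 5 — Magnitude: |H| = 0.9999 (-0.0 dB); phase: φ = -1.0°.

|H| = 0.9999 (-0.0 dB), φ = -1.0°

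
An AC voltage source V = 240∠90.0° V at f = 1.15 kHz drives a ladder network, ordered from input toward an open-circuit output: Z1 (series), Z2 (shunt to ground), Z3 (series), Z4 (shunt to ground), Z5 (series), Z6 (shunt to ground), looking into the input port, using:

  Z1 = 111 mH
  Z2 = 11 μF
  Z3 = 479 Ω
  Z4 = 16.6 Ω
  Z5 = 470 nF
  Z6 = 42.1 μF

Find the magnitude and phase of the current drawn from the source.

Step 1 — Angular frequency: ω = 2π·f = 2π·1150 = 7226 rad/s.
Step 2 — Component impedances:
  Z1: Z = jωL = j·7226·0.111 = 0 + j802 Ω
  Z2: Z = 1/(jωC) = -j/(ω·C) = 0 - j12.58 Ω
  Z3: Z = R = 479 Ω
  Z4: Z = R = 16.6 Ω
  Z5: Z = 1/(jωC) = -j/(ω·C) = 0 - j294.5 Ω
  Z6: Z = 1/(jωC) = -j/(ω·C) = 0 - j3.287 Ω
Step 3 — Ladder network (open output): work backward from the far end, alternating series and parallel combinations. Z_in = 0.3192 + j789.5 Ω = 789.5∠90.0° Ω.
Step 4 — Source phasor: V = 240∠90.0° V = 0 + j240 V.
Step 5 — Ohm's law: I = V / Z_total = (0 + j240) / (0.3192 + j789.5) = 0.304 + j0.0001229 A.
Step 6 — Convert to polar: |I| = 0.304 A, ∠I = 0.0°.

I = 0.304∠0.0° A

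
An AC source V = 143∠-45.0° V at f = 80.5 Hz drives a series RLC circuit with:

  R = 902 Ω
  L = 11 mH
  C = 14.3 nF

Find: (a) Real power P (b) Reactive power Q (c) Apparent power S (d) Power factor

Step 1 — Angular frequency: ω = 2π·f = 2π·80.5 = 505.8 rad/s.
Step 2 — Component impedances:
  R: Z = R = 902 Ω
  L: Z = jωL = j·505.8·0.011 = 0 + j5.564 Ω
  C: Z = 1/(jωC) = -j/(ω·C) = 0 - j1.383e+05 Ω
Step 3 — Series combination: Z_total = R + L + C = 902 - j1.383e+05 Ω = 1.383e+05∠-89.6° Ω.
Step 4 — Source phasor: V = 143∠-45.0° V = 101.1 - j101.1 V.
Step 5 — Current: I = V / Z = 0.0007361 + j0.0007266 A = 0.001034∠44.6° A.
Step 6 — Complex power: S = V·I* = 0.000965 - j0.1479 VA.
Step 7 — Real power: P = Re(S) = 0.000965 W.
Step 8 — Reactive power: Q = Im(S) = -0.1479 VAR.
Step 9 — Apparent power: |S| = 0.1479 VA.
Step 10 — Power factor: PF = P/|S| = 0.006524 (leading).

(a) P = 0.000965 W  (b) Q = -0.1479 VAR  (c) S = 0.1479 VA  (d) PF = 0.006524 (leading)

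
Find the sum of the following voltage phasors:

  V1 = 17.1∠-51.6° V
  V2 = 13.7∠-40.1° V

Step 1 — Convert each phasor to rectangular form:
  V1 = 17.1·(cos(-51.6°) + j·sin(-51.6°)) = 10.62 - j13.4 V
  V2 = 13.7·(cos(-40.1°) + j·sin(-40.1°)) = 10.48 - j8.824 V
Step 2 — Sum components: V_total = 21.1 - j22.23 V.
Step 3 — Convert to polar: |V_total| = 30.65 V, ∠V_total = -46.5°.

V_total = 30.65∠-46.5° V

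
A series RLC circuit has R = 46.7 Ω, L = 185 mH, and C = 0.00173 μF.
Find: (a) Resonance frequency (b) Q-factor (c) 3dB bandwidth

Step 1 — Resonance: ω₀ = 1/√(LC) = 1/√(0.185·1.73e-09) = 5.59e+04 rad/s.
Step 2 — f₀ = ω₀/(2π) = 8896 Hz.
Step 3 — Series Q: Q = ω₀L/R = 5.59e+04·0.185/46.7 = 221.4.
Step 4 — Bandwidth: Δω = ω₀/Q = 252.4 rad/s; BW = Δω/(2π) = 40.18 Hz.

(a) f₀ = 8896 Hz  (b) Q = 221.4  (c) BW = 40.18 Hz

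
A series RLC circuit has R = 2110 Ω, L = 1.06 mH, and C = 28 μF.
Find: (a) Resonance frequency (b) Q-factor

Step 1 — Resonance condition Im(Z)=0 gives ω₀ = 1/√(LC).
Step 2 — ω₀ = 1/√(0.00106·2.8e-05) = 5805 rad/s.
Step 3 — f₀ = ω₀/(2π) = 923.8 Hz.
Step 4 — Series Q: Q = ω₀L/R = 5805·0.00106/2110 = 0.002916.

(a) f₀ = 923.8 Hz  (b) Q = 0.002916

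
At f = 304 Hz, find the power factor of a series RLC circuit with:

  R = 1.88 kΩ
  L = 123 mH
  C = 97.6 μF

Step 1 — Angular frequency: ω = 2π·f = 2π·304 = 1910 rad/s.
Step 2 — Component impedances:
  R: Z = R = 1880 Ω
  L: Z = jωL = j·1910·0.123 = 0 + j234.9 Ω
  C: Z = 1/(jωC) = -j/(ω·C) = 0 - j5.364 Ω
Step 3 — Series combination: Z_total = R + L + C = 1880 + j229.6 Ω = 1894∠7.0° Ω.
Step 4 — Power factor: PF = cos(φ) = Re(Z)/|Z| = 1880/1894 = 0.9926.
Step 5 — Type: Im(Z) = 229.6 ⇒ lagging (phase φ = 7.0°).

PF = 0.9926 (lagging, φ = 7.0°)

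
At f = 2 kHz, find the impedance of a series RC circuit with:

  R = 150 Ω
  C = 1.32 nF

Step 1 — Angular frequency: ω = 2π·f = 2π·2000 = 1.257e+04 rad/s.
Step 2 — Component impedances:
  R: Z = R = 150 Ω
  C: Z = 1/(jωC) = -j/(ω·C) = 0 - j6.029e+04 Ω
Step 3 — Series combination: Z_total = R + C = 150 - j6.029e+04 Ω = 6.029e+04∠-89.9° Ω.

Z = 150 - j6.029e+04 Ω = 6.029e+04∠-89.9° Ω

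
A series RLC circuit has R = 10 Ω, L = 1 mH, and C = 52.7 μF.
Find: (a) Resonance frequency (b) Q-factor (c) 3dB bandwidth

Step 1 — Resonance: ω₀ = 1/√(LC) = 1/√(0.001·5.27e-05) = 4356 rad/s.
Step 2 — f₀ = ω₀/(2π) = 693.3 Hz.
Step 3 — Series Q: Q = ω₀L/R = 4356·0.001/10 = 0.4356.
Step 4 — Bandwidth: Δω = ω₀/Q = 1e+04 rad/s; BW = Δω/(2π) = 1592 Hz.

(a) f₀ = 693.3 Hz  (b) Q = 0.4356  (c) BW = 1592 Hz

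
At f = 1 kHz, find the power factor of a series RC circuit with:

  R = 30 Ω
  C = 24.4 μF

Step 1 — Angular frequency: ω = 2π·f = 2π·1000 = 6283 rad/s.
Step 2 — Component impedances:
  R: Z = R = 30 Ω
  C: Z = 1/(jωC) = -j/(ω·C) = 0 - j6.523 Ω
Step 3 — Series combination: Z_total = R + C = 30 - j6.523 Ω = 30.7∠-12.3° Ω.
Step 4 — Power factor: PF = cos(φ) = Re(Z)/|Z| = 30/30.7 = 0.9772.
Step 5 — Type: Im(Z) = -6.523 ⇒ leading (phase φ = -12.3°).

PF = 0.9772 (leading, φ = -12.3°)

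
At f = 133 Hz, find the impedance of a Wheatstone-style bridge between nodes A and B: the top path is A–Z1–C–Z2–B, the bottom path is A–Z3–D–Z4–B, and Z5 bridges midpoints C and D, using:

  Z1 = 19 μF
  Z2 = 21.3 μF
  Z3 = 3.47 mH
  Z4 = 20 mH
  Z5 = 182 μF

Step 1 — Angular frequency: ω = 2π·f = 2π·133 = 835.7 rad/s.
Step 2 — Component impedances:
  Z1: Z = 1/(jωC) = -j/(ω·C) = 0 - j62.98 Ω
  Z2: Z = 1/(jωC) = -j/(ω·C) = 0 - j56.18 Ω
  Z3: Z = jωL = j·835.7·0.00347 = 0 + j2.9 Ω
  Z4: Z = jωL = j·835.7·0.02 = 0 + j16.71 Ω
  Z5: Z = 1/(jωC) = -j/(ω·C) = 0 - j6.575 Ω
Step 3 — Bridge requires nodal analysis (the Z5 bridge couples midpoints C and D, so the two paths cannot be reduced to a simple series/parallel combination). Setting node B to ground and injecting 1 A at node A, the 3-node admittance system at A, C, D solves to V_A = Z_AB = 0 + j26.11 Ω = 26.11∠90.0° Ω.

Z = 0 + j26.11 Ω = 26.11∠90.0° Ω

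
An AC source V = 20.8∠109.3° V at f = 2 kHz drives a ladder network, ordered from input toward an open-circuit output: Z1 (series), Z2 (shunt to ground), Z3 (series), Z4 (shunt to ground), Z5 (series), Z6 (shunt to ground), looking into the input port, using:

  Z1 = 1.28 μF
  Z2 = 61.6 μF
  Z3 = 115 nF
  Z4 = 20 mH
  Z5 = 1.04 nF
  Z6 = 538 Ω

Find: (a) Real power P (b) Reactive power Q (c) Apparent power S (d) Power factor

Step 1 — Angular frequency: ω = 2π·f = 2π·2000 = 1.257e+04 rad/s.
Step 2 — Component impedances:
  Z1: Z = 1/(jωC) = -j/(ω·C) = 0 - j62.17 Ω
  Z2: Z = 1/(jωC) = -j/(ω·C) = 0 - j1.292 Ω
  Z3: Z = 1/(jωC) = -j/(ω·C) = 0 - j692 Ω
  Z4: Z = jωL = j·1.257e+04·0.02 = 0 + j251.3 Ω
  Z5: Z = 1/(jωC) = -j/(ω·C) = 0 - j7.652e+04 Ω
  Z6: Z = R = 538 Ω
Step 3 — Ladder network (open output): work backward from the far end, alternating series and parallel combinations. Z_in = 0 - j63.46 Ω = 63.46∠-90.0° Ω.
Step 4 — Source phasor: V = 20.8∠109.3° V = -6.875 + j19.63 V.
Step 5 — Current: I = V / Z = -0.3094 - j0.1083 A = 0.3278∠-160.7° A.
Step 6 — Complex power: S = V·I* = 0 - j6.818 VA.
Step 7 — Real power: P = Re(S) = 0 W.
Step 8 — Reactive power: Q = Im(S) = -6.818 VAR.
Step 9 — Apparent power: |S| = 6.818 VA.
Step 10 — Power factor: PF = P/|S| = 0 (leading).

(a) P = 0 W  (b) Q = -6.818 VAR  (c) S = 6.818 VA  (d) PF = 0 (leading)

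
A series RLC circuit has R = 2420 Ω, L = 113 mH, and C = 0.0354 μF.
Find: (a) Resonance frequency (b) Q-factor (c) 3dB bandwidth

Step 1 — Resonance condition Im(Z)=0 gives ω₀ = 1/√(LC).
Step 2 — ω₀ = 1/√(0.113·3.54e-08) = 1.581e+04 rad/s.
Step 3 — f₀ = ω₀/(2π) = 2516 Hz.
Step 4 — Series Q: Q = ω₀L/R = 1.581e+04·0.113/2420 = 0.7383.
Step 5 — 3dB bandwidth: Δω = ω₀/Q = 2.142e+04 rad/s; BW = Δω/(2π) = 3408 Hz.

(a) f₀ = 2516 Hz  (b) Q = 0.7383  (c) BW = 3408 Hz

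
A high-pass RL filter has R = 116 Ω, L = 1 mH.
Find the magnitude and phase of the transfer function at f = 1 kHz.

Step 1 — Angular frequency: ω = 2π·1000 = 6283 rad/s.
Step 2 — Transfer function: H(jω) = jωL/(R + jωL).
Step 3 — Numerator jωL = j·6.283; denominator R + jωL = 116 + j6.283.
Step 4 — H = 0.002925 + j0.05401.
Step 5 — Magnitude: |H| = 0.05409 (-25.3 dB); phase: φ = 86.9°.

|H| = 0.05409 (-25.3 dB), φ = 86.9°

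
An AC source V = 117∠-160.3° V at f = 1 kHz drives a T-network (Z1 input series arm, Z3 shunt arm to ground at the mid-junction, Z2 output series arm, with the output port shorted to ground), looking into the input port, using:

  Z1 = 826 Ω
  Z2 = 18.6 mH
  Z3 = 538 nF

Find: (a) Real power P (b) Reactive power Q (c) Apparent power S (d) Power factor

Step 1 — Angular frequency: ω = 2π·f = 2π·1000 = 6283 rad/s.
Step 2 — Component impedances:
  Z1: Z = R = 826 Ω
  Z2: Z = jωL = j·6283·0.0186 = 0 + j116.9 Ω
  Z3: Z = 1/(jωC) = -j/(ω·C) = 0 - j295.8 Ω
Step 3 — With the output port shorted to ground, the output series arm Z2 runs from the junction to ground; the shunt arm Z3 also runs from the junction to ground. They appear in parallel: Z3 || Z2 = 0 + j193.2 Ω.
Step 4 — Series with input arm Z1: Z_in = Z1 + (Z3 || Z2) = 826 + j193.2 Ω = 848.3∠13.2° Ω.
Step 5 — Source phasor: V = 117∠-160.3° V = -110.2 - j39.44 V.
Step 6 — Current: I = V / Z = -0.137 - j0.0157 A = 0.1379∠-173.5° A.
Step 7 — Complex power: S = V·I* = 15.71 + j3.675 VA.
Step 8 — Real power: P = Re(S) = 15.71 W.
Step 9 — Reactive power: Q = Im(S) = 3.675 VAR.
Step 10 — Apparent power: |S| = 16.14 VA.
Step 11 — Power factor: PF = P/|S| = 0.9737 (lagging).

(a) P = 15.71 W  (b) Q = 3.675 VAR  (c) S = 16.14 VA  (d) PF = 0.9737 (lagging)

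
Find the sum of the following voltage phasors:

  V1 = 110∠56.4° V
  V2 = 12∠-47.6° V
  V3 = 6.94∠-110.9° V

Step 1 — Convert each phasor to rectangular form:
  V1 = 110·(cos(56.4°) + j·sin(56.4°)) = 60.87 + j91.62 V
  V2 = 12·(cos(-47.6°) + j·sin(-47.6°)) = 8.092 - j8.861 V
  V3 = 6.94·(cos(-110.9°) + j·sin(-110.9°)) = -2.476 - j6.483 V
Step 2 — Sum components: V_total = 66.49 + j76.28 V.
Step 3 — Convert to polar: |V_total| = 101.2 V, ∠V_total = 48.9°.

V_total = 101.2∠48.9° V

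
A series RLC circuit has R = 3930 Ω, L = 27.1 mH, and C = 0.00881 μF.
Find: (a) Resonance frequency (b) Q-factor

Step 1 — Resonance condition Im(Z)=0 gives ω₀ = 1/√(LC).
Step 2 — ω₀ = 1/√(0.0271·8.81e-09) = 6.472e+04 rad/s.
Step 3 — f₀ = ω₀/(2π) = 1.03e+04 Hz.
Step 4 — Series Q: Q = ω₀L/R = 6.472e+04·0.0271/3930 = 0.4463.

(a) f₀ = 1.03e+04 Hz  (b) Q = 0.4463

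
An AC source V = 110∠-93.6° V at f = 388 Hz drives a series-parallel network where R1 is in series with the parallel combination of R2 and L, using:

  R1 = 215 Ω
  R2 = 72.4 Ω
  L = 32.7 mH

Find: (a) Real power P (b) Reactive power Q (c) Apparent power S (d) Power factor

Step 1 — Angular frequency: ω = 2π·f = 2π·388 = 2438 rad/s.
Step 2 — Component impedances:
  R1: Z = R = 215 Ω
  R2: Z = R = 72.4 Ω
  L: Z = jωL = j·2438·0.0327 = 0 + j79.72 Ω
Step 3 — Parallel branch: R2 || L = 1/(1/R2 + 1/L) = 39.68 + j36.03 Ω.
Step 4 — Series with R1: Z_total = R1 + (R2 || L) = 254.7 + j36.03 Ω = 257.2∠8.1° Ω.
Step 5 — Source phasor: V = 110∠-93.6° V = -6.907 - j109.8 V.
Step 6 — Current: I = V / Z = -0.08638 - j0.4188 A = 0.4277∠-101.7° A.
Step 7 — Complex power: S = V·I* = 46.58 + j6.59 VA.
Step 8 — Real power: P = Re(S) = 46.58 W.
Step 9 — Reactive power: Q = Im(S) = 6.59 VAR.
Step 10 — Apparent power: |S| = 47.04 VA.
Step 11 — Power factor: PF = P/|S| = 0.9901 (lagging).

(a) P = 46.58 W  (b) Q = 6.59 VAR  (c) S = 47.04 VA  (d) PF = 0.9901 (lagging)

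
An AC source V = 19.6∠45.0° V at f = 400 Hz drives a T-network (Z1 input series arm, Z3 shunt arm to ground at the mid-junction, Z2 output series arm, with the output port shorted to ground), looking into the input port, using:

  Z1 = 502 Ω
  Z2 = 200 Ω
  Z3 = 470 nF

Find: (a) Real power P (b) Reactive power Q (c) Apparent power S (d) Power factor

Step 1 — Angular frequency: ω = 2π·f = 2π·400 = 2513 rad/s.
Step 2 — Component impedances:
  Z1: Z = R = 502 Ω
  Z2: Z = R = 200 Ω
  Z3: Z = 1/(jωC) = -j/(ω·C) = 0 - j846.6 Ω
Step 3 — With the output port shorted to ground, the output series arm Z2 runs from the junction to ground; the shunt arm Z3 also runs from the junction to ground. They appear in parallel: Z3 || Z2 = 189.4 - j44.75 Ω.
Step 4 — Series with input arm Z1: Z_in = Z1 + (Z3 || Z2) = 691.4 - j44.75 Ω = 692.9∠-3.7° Ω.
Step 5 — Source phasor: V = 19.6∠45.0° V = 13.86 + j13.86 V.
Step 6 — Current: I = V / Z = 0.01867 + j0.02125 A = 0.02829∠48.7° A.
Step 7 — Complex power: S = V·I* = 0.5533 - j0.03581 VA.
Step 8 — Real power: P = Re(S) = 0.5533 W.
Step 9 — Reactive power: Q = Im(S) = -0.03581 VAR.
Step 10 — Apparent power: |S| = 0.5544 VA.
Step 11 — Power factor: PF = P/|S| = 0.9979 (leading).

(a) P = 0.5533 W  (b) Q = -0.03581 VAR  (c) S = 0.5544 VA  (d) PF = 0.9979 (leading)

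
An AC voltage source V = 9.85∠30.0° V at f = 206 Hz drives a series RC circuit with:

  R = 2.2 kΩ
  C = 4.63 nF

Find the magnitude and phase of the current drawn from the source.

Step 1 — Angular frequency: ω = 2π·f = 2π·206 = 1294 rad/s.
Step 2 — Component impedances:
  R: Z = R = 2200 Ω
  C: Z = 1/(jωC) = -j/(ω·C) = 0 - j1.669e+05 Ω
Step 3 — Series combination: Z_total = R + C = 2200 - j1.669e+05 Ω = 1.669e+05∠-89.2° Ω.
Step 4 — Source phasor: V = 9.85∠30.0° V = 8.53 + j4.925 V.
Step 5 — Ohm's law: I = V / Z_total = (8.53 + j4.925) / (2200 - j1.669e+05) = -2.884e-05 + j5.15e-05 A.
Step 6 — Convert to polar: |I| = 5.902e-05 A, ∠I = 119.2°.

I = 5.902e-05∠119.2° A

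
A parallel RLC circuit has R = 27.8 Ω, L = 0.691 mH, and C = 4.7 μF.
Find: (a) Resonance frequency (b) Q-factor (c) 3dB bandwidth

Step 1 — Resonance: ω₀ = 1/√(LC) = 1/√(0.000691·4.7e-06) = 1.755e+04 rad/s.
Step 2 — f₀ = ω₀/(2π) = 2793 Hz.
Step 3 — Parallel Q: Q = R/(ω₀L) = 27.8/(1.755e+04·0.000691) = 2.293.
Step 4 — Bandwidth: Δω = ω₀/Q = 7653 rad/s; BW = Δω/(2π) = 1218 Hz.

(a) f₀ = 2793 Hz  (b) Q = 2.293  (c) BW = 1218 Hz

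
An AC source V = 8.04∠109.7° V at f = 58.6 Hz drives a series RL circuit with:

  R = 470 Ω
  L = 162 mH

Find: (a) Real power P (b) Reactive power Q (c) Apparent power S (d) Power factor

Step 1 — Angular frequency: ω = 2π·f = 2π·58.6 = 368.2 rad/s.
Step 2 — Component impedances:
  R: Z = R = 470 Ω
  L: Z = jωL = j·368.2·0.162 = 0 + j59.65 Ω
Step 3 — Series combination: Z_total = R + L = 470 + j59.65 Ω = 473.8∠7.2° Ω.
Step 4 — Source phasor: V = 8.04∠109.7° V = -2.71 + j7.569 V.
Step 5 — Current: I = V / Z = -0.003664 + j0.01657 A = 0.01697∠102.5° A.
Step 6 — Complex power: S = V·I* = 0.1354 + j0.01718 VA.
Step 7 — Real power: P = Re(S) = 0.1354 W.
Step 8 — Reactive power: Q = Im(S) = 0.01718 VAR.
Step 9 — Apparent power: |S| = 0.1364 VA.
Step 10 — Power factor: PF = P/|S| = 0.992 (lagging).

(a) P = 0.1354 W  (b) Q = 0.01718 VAR  (c) S = 0.1364 VA  (d) PF = 0.992 (lagging)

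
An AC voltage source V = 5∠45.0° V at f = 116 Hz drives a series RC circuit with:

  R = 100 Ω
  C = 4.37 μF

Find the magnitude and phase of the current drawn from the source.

Step 1 — Angular frequency: ω = 2π·f = 2π·116 = 728.8 rad/s.
Step 2 — Component impedances:
  R: Z = R = 100 Ω
  C: Z = 1/(jωC) = -j/(ω·C) = 0 - j314 Ω
Step 3 — Series combination: Z_total = R + C = 100 - j314 Ω = 329.5∠-72.3° Ω.
Step 4 — Source phasor: V = 5∠45.0° V = 3.536 + j3.536 V.
Step 5 — Ohm's law: I = V / Z_total = (3.536 + j3.536) / (100 - j314) = -0.006967 + j0.01348 A.
Step 6 — Convert to polar: |I| = 0.01517 A, ∠I = 117.3°.

I = 0.01517∠117.3° A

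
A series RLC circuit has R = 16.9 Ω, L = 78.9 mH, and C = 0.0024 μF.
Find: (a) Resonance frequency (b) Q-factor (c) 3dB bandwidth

Step 1 — Resonance condition Im(Z)=0 gives ω₀ = 1/√(LC).
Step 2 — ω₀ = 1/√(0.0789·2.4e-09) = 7.267e+04 rad/s.
Step 3 — f₀ = ω₀/(2π) = 1.157e+04 Hz.
Step 4 — Series Q: Q = ω₀L/R = 7.267e+04·0.0789/16.9 = 339.3.
Step 5 — 3dB bandwidth: Δω = ω₀/Q = 214.2 rad/s; BW = Δω/(2π) = 34.09 Hz.

(a) f₀ = 1.157e+04 Hz  (b) Q = 339.3  (c) BW = 34.09 Hz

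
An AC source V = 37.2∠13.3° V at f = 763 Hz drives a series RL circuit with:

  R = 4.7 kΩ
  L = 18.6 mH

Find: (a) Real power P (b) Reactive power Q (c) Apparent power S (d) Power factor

Step 1 — Angular frequency: ω = 2π·f = 2π·763 = 4794 rad/s.
Step 2 — Component impedances:
  R: Z = R = 4700 Ω
  L: Z = jωL = j·4794·0.0186 = 0 + j89.17 Ω
Step 3 — Series combination: Z_total = R + L = 4700 + j89.17 Ω = 4701∠1.1° Ω.
Step 4 — Source phasor: V = 37.2∠13.3° V = 36.2 + j8.558 V.
Step 5 — Current: I = V / Z = 0.007734 + j0.001674 A = 0.007913∠12.2° A.
Step 6 — Complex power: S = V·I* = 0.2943 + j0.005584 VA.
Step 7 — Real power: P = Re(S) = 0.2943 W.
Step 8 — Reactive power: Q = Im(S) = 0.005584 VAR.
Step 9 — Apparent power: |S| = 0.2944 VA.
Step 10 — Power factor: PF = P/|S| = 0.9998 (lagging).

(a) P = 0.2943 W  (b) Q = 0.005584 VAR  (c) S = 0.2944 VA  (d) PF = 0.9998 (lagging)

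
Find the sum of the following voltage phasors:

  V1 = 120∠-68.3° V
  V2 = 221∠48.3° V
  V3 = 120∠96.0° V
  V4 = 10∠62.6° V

Step 1 — Convert each phasor to rectangular form:
  V1 = 120·(cos(-68.3°) + j·sin(-68.3°)) = 44.37 - j111.5 V
  V2 = 221·(cos(48.3°) + j·sin(48.3°)) = 147 + j165 V
  V3 = 120·(cos(96.0°) + j·sin(96.0°)) = -12.54 + j119.3 V
  V4 = 10·(cos(62.6°) + j·sin(62.6°)) = 4.602 + j8.878 V
Step 2 — Sum components: V_total = 183.4 + j181.7 V.
Step 3 — Convert to polar: |V_total| = 258.2 V, ∠V_total = 44.7°.

V_total = 258.2∠44.7° V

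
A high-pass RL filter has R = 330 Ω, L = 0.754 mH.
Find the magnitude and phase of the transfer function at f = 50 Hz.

Step 1 — Angular frequency: ω = 2π·50 = 314.2 rad/s.
Step 2 — Transfer function: H(jω) = jωL/(R + jωL).
Step 3 — Numerator jωL = j·0.2369; denominator R + jωL = 330 + j0.2369.
Step 4 — H = 5.152e-07 + j0.0007178.
Step 5 — Magnitude: |H| = 0.0007178 (-62.9 dB); phase: φ = 90.0°.

|H| = 0.0007178 (-62.9 dB), φ = 90.0°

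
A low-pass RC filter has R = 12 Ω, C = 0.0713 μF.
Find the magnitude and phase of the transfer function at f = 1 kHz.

Step 1 — Angular frequency: ω = 2π·1000 = 6283 rad/s.
Step 2 — Transfer function: H(jω) = 1/(1 + jωRC).
Step 3 — Denominator: 1 + jωRC = 1 + j·6283·12·7.13e-08 = 1 + j0.005376.
Step 4 — H = 1 - j0.005376.
Step 5 — Magnitude: |H| = 1 (-0.0 dB); phase: φ = -0.3°.

|H| = 1 (-0.0 dB), φ = -0.3°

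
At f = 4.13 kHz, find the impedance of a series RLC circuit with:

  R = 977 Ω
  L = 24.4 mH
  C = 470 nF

Step 1 — Angular frequency: ω = 2π·f = 2π·4130 = 2.595e+04 rad/s.
Step 2 — Component impedances:
  R: Z = R = 977 Ω
  L: Z = jωL = j·2.595e+04·0.0244 = 0 + j633.2 Ω
  C: Z = 1/(jωC) = -j/(ω·C) = 0 - j81.99 Ω
Step 3 — Series combination: Z_total = R + L + C = 977 + j551.2 Ω = 1122∠29.4° Ω.

Z = 977 + j551.2 Ω = 1122∠29.4° Ω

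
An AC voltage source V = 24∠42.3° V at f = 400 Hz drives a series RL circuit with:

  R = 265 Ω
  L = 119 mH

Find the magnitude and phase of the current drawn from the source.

Step 1 — Angular frequency: ω = 2π·f = 2π·400 = 2513 rad/s.
Step 2 — Component impedances:
  R: Z = R = 265 Ω
  L: Z = jωL = j·2513·0.119 = 0 + j299.1 Ω
Step 3 — Series combination: Z_total = R + L = 265 + j299.1 Ω = 399.6∠48.5° Ω.
Step 4 — Source phasor: V = 24∠42.3° V = 17.75 + j16.15 V.
Step 5 — Ohm's law: I = V / Z_total = (17.75 + j16.15) / (265 + j299.1) = 0.05971 - j0.006442 A.
Step 6 — Convert to polar: |I| = 0.06006 A, ∠I = -6.2°.

I = 0.06006∠-6.2° A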